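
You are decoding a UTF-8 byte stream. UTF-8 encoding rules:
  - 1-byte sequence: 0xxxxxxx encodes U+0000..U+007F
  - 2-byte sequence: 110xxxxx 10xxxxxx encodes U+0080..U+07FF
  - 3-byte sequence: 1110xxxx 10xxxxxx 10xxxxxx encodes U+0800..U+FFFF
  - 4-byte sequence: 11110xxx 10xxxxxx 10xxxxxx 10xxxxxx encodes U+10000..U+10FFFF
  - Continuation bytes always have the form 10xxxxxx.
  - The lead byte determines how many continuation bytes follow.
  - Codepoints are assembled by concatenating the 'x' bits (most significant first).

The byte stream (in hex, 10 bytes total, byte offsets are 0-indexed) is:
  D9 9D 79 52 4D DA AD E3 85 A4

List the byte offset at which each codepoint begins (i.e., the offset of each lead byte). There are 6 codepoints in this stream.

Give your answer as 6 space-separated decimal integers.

Byte[0]=D9: 2-byte lead, need 1 cont bytes. acc=0x19
Byte[1]=9D: continuation. acc=(acc<<6)|0x1D=0x65D
Completed: cp=U+065D (starts at byte 0)
Byte[2]=79: 1-byte ASCII. cp=U+0079
Byte[3]=52: 1-byte ASCII. cp=U+0052
Byte[4]=4D: 1-byte ASCII. cp=U+004D
Byte[5]=DA: 2-byte lead, need 1 cont bytes. acc=0x1A
Byte[6]=AD: continuation. acc=(acc<<6)|0x2D=0x6AD
Completed: cp=U+06AD (starts at byte 5)
Byte[7]=E3: 3-byte lead, need 2 cont bytes. acc=0x3
Byte[8]=85: continuation. acc=(acc<<6)|0x05=0xC5
Byte[9]=A4: continuation. acc=(acc<<6)|0x24=0x3164
Completed: cp=U+3164 (starts at byte 7)

Answer: 0 2 3 4 5 7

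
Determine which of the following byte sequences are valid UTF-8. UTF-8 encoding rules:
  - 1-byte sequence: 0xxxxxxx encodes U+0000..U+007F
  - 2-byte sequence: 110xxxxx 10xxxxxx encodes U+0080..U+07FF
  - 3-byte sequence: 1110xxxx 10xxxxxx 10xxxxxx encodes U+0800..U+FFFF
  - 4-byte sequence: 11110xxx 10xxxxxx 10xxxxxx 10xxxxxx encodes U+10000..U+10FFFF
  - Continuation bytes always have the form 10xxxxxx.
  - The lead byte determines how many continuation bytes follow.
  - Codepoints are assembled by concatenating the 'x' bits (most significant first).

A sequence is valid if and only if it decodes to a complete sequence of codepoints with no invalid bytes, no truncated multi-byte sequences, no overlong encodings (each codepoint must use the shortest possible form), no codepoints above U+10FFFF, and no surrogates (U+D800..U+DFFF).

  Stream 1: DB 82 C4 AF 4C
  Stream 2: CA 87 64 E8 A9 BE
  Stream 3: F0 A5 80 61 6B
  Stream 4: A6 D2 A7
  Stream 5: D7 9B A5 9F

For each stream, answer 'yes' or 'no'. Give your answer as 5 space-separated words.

Answer: yes yes no no no

Derivation:
Stream 1: decodes cleanly. VALID
Stream 2: decodes cleanly. VALID
Stream 3: error at byte offset 3. INVALID
Stream 4: error at byte offset 0. INVALID
Stream 5: error at byte offset 2. INVALID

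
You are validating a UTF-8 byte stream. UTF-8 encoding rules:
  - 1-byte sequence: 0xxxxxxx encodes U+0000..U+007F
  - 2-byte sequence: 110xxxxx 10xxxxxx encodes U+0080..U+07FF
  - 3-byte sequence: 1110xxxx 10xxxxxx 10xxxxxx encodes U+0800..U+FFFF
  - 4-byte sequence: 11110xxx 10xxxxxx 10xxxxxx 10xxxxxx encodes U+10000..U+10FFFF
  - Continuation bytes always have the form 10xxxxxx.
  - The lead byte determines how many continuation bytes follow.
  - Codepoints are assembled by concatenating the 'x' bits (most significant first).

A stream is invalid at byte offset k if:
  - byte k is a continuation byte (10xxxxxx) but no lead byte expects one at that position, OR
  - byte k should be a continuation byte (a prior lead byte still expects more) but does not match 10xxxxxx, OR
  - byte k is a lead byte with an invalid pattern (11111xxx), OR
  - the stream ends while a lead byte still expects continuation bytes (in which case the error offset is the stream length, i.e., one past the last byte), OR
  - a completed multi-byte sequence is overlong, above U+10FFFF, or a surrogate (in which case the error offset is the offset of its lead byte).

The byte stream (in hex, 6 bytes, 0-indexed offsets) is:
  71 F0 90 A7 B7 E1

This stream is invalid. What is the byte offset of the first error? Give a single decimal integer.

Answer: 6

Derivation:
Byte[0]=71: 1-byte ASCII. cp=U+0071
Byte[1]=F0: 4-byte lead, need 3 cont bytes. acc=0x0
Byte[2]=90: continuation. acc=(acc<<6)|0x10=0x10
Byte[3]=A7: continuation. acc=(acc<<6)|0x27=0x427
Byte[4]=B7: continuation. acc=(acc<<6)|0x37=0x109F7
Completed: cp=U+109F7 (starts at byte 1)
Byte[5]=E1: 3-byte lead, need 2 cont bytes. acc=0x1
Byte[6]: stream ended, expected continuation. INVALID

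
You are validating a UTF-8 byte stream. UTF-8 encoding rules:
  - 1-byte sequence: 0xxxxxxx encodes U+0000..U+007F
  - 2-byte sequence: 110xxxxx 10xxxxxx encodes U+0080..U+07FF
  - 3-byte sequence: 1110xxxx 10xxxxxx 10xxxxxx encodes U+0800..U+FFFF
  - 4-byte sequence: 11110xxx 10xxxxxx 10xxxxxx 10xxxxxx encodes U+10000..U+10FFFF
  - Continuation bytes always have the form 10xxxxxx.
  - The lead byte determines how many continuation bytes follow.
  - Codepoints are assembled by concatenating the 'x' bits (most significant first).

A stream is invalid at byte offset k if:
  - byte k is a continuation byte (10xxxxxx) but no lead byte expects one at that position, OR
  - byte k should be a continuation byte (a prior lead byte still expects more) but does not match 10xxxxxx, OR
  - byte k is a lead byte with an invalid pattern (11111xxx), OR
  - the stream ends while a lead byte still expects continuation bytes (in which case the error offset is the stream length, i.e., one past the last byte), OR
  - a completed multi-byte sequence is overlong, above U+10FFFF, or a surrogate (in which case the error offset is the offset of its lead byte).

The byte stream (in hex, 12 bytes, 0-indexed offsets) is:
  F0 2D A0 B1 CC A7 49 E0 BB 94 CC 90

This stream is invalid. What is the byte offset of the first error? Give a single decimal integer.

Byte[0]=F0: 4-byte lead, need 3 cont bytes. acc=0x0
Byte[1]=2D: expected 10xxxxxx continuation. INVALID

Answer: 1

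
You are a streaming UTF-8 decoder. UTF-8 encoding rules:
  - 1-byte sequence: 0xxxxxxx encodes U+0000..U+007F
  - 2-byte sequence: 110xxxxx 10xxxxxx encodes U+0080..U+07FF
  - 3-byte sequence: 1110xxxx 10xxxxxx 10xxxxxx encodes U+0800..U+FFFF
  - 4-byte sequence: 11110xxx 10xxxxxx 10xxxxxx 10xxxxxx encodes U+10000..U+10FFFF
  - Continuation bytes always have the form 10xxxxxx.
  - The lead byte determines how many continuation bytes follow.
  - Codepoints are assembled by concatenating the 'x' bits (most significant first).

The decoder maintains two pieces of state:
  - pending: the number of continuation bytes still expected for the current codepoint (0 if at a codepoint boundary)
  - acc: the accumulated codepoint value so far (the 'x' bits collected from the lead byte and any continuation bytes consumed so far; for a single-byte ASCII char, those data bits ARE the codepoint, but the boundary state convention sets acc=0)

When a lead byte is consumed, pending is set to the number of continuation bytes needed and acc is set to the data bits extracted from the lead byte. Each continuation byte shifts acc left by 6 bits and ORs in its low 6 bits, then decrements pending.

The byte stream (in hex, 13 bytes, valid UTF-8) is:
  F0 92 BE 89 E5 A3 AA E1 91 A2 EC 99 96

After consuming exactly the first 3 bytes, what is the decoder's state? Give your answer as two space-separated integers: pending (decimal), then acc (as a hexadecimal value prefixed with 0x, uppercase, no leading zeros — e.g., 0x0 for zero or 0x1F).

Answer: 1 0x4BE

Derivation:
Byte[0]=F0: 4-byte lead. pending=3, acc=0x0
Byte[1]=92: continuation. acc=(acc<<6)|0x12=0x12, pending=2
Byte[2]=BE: continuation. acc=(acc<<6)|0x3E=0x4BE, pending=1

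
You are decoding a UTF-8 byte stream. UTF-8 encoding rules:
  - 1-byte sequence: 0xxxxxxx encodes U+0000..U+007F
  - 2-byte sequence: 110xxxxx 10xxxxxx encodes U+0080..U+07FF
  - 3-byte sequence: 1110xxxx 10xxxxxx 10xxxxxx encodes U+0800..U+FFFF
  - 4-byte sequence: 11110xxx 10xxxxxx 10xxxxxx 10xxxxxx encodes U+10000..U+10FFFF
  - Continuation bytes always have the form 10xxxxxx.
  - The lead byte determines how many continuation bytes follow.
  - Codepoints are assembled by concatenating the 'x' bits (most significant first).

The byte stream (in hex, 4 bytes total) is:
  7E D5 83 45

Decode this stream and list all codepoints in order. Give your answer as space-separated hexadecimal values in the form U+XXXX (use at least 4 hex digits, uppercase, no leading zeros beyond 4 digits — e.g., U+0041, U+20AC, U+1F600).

Answer: U+007E U+0543 U+0045

Derivation:
Byte[0]=7E: 1-byte ASCII. cp=U+007E
Byte[1]=D5: 2-byte lead, need 1 cont bytes. acc=0x15
Byte[2]=83: continuation. acc=(acc<<6)|0x03=0x543
Completed: cp=U+0543 (starts at byte 1)
Byte[3]=45: 1-byte ASCII. cp=U+0045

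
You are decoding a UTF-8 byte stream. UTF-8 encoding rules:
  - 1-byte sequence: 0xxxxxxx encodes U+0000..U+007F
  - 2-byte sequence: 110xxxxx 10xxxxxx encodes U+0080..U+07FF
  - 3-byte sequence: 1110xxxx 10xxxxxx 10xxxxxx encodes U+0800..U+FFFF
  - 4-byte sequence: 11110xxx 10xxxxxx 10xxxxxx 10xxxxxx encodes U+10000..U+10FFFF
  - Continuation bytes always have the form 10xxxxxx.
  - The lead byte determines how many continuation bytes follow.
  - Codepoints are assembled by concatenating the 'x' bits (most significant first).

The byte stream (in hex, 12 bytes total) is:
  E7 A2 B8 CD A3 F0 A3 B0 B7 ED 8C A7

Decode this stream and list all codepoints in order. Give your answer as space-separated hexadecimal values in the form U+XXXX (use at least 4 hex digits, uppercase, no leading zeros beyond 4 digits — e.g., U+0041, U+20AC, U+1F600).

Answer: U+78B8 U+0363 U+23C37 U+D327

Derivation:
Byte[0]=E7: 3-byte lead, need 2 cont bytes. acc=0x7
Byte[1]=A2: continuation. acc=(acc<<6)|0x22=0x1E2
Byte[2]=B8: continuation. acc=(acc<<6)|0x38=0x78B8
Completed: cp=U+78B8 (starts at byte 0)
Byte[3]=CD: 2-byte lead, need 1 cont bytes. acc=0xD
Byte[4]=A3: continuation. acc=(acc<<6)|0x23=0x363
Completed: cp=U+0363 (starts at byte 3)
Byte[5]=F0: 4-byte lead, need 3 cont bytes. acc=0x0
Byte[6]=A3: continuation. acc=(acc<<6)|0x23=0x23
Byte[7]=B0: continuation. acc=(acc<<6)|0x30=0x8F0
Byte[8]=B7: continuation. acc=(acc<<6)|0x37=0x23C37
Completed: cp=U+23C37 (starts at byte 5)
Byte[9]=ED: 3-byte lead, need 2 cont bytes. acc=0xD
Byte[10]=8C: continuation. acc=(acc<<6)|0x0C=0x34C
Byte[11]=A7: continuation. acc=(acc<<6)|0x27=0xD327
Completed: cp=U+D327 (starts at byte 9)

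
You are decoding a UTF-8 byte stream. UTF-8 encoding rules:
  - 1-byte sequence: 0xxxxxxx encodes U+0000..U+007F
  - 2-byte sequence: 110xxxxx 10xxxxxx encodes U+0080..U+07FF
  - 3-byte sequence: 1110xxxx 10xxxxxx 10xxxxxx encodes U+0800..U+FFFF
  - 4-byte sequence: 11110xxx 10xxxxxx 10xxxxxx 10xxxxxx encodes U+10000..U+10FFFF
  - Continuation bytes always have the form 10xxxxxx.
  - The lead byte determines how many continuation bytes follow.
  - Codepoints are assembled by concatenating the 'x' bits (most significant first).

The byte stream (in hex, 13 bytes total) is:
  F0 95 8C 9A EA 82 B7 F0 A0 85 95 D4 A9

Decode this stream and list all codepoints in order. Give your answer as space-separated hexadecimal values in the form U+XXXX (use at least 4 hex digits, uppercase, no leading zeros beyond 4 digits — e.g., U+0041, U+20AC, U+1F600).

Answer: U+1531A U+A0B7 U+20155 U+0529

Derivation:
Byte[0]=F0: 4-byte lead, need 3 cont bytes. acc=0x0
Byte[1]=95: continuation. acc=(acc<<6)|0x15=0x15
Byte[2]=8C: continuation. acc=(acc<<6)|0x0C=0x54C
Byte[3]=9A: continuation. acc=(acc<<6)|0x1A=0x1531A
Completed: cp=U+1531A (starts at byte 0)
Byte[4]=EA: 3-byte lead, need 2 cont bytes. acc=0xA
Byte[5]=82: continuation. acc=(acc<<6)|0x02=0x282
Byte[6]=B7: continuation. acc=(acc<<6)|0x37=0xA0B7
Completed: cp=U+A0B7 (starts at byte 4)
Byte[7]=F0: 4-byte lead, need 3 cont bytes. acc=0x0
Byte[8]=A0: continuation. acc=(acc<<6)|0x20=0x20
Byte[9]=85: continuation. acc=(acc<<6)|0x05=0x805
Byte[10]=95: continuation. acc=(acc<<6)|0x15=0x20155
Completed: cp=U+20155 (starts at byte 7)
Byte[11]=D4: 2-byte lead, need 1 cont bytes. acc=0x14
Byte[12]=A9: continuation. acc=(acc<<6)|0x29=0x529
Completed: cp=U+0529 (starts at byte 11)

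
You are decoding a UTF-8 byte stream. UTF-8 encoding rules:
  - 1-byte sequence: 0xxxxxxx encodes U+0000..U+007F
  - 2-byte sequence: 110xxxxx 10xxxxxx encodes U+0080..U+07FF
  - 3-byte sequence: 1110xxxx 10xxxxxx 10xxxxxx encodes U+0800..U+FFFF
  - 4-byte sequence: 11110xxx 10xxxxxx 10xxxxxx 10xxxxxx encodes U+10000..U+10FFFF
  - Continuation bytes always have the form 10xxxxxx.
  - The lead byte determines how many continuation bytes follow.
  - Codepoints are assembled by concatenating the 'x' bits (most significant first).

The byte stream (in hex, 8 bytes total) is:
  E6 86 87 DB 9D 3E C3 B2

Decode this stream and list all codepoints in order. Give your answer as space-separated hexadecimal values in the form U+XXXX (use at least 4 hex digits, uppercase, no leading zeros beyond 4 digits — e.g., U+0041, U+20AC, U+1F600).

Byte[0]=E6: 3-byte lead, need 2 cont bytes. acc=0x6
Byte[1]=86: continuation. acc=(acc<<6)|0x06=0x186
Byte[2]=87: continuation. acc=(acc<<6)|0x07=0x6187
Completed: cp=U+6187 (starts at byte 0)
Byte[3]=DB: 2-byte lead, need 1 cont bytes. acc=0x1B
Byte[4]=9D: continuation. acc=(acc<<6)|0x1D=0x6DD
Completed: cp=U+06DD (starts at byte 3)
Byte[5]=3E: 1-byte ASCII. cp=U+003E
Byte[6]=C3: 2-byte lead, need 1 cont bytes. acc=0x3
Byte[7]=B2: continuation. acc=(acc<<6)|0x32=0xF2
Completed: cp=U+00F2 (starts at byte 6)

Answer: U+6187 U+06DD U+003E U+00F2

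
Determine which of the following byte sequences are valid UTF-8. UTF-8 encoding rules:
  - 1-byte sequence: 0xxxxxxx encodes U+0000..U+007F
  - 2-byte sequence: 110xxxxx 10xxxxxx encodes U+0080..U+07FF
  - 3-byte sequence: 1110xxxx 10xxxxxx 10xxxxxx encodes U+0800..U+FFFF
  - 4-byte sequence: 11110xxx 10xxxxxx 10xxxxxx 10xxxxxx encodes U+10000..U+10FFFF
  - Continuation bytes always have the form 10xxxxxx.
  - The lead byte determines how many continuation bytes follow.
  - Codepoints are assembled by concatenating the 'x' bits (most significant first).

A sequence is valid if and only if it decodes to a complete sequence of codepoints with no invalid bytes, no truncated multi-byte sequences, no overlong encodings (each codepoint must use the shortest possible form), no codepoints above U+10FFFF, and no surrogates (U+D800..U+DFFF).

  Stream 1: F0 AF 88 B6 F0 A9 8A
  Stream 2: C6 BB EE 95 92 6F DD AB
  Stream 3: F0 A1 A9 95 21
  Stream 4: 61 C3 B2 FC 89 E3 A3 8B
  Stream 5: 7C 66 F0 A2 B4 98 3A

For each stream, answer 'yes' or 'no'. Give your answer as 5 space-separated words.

Stream 1: error at byte offset 7. INVALID
Stream 2: decodes cleanly. VALID
Stream 3: decodes cleanly. VALID
Stream 4: error at byte offset 3. INVALID
Stream 5: decodes cleanly. VALID

Answer: no yes yes no yes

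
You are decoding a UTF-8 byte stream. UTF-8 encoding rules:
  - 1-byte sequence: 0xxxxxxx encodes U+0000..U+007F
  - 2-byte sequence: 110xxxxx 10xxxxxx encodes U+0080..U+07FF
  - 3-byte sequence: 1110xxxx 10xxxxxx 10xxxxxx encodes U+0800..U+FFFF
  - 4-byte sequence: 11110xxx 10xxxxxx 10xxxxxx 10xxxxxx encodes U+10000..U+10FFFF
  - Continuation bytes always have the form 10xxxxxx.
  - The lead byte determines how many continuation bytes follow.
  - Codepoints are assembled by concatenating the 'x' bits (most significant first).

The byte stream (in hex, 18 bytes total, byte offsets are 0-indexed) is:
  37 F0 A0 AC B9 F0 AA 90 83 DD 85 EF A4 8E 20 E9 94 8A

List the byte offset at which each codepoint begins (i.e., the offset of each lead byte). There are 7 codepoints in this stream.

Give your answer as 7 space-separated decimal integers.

Byte[0]=37: 1-byte ASCII. cp=U+0037
Byte[1]=F0: 4-byte lead, need 3 cont bytes. acc=0x0
Byte[2]=A0: continuation. acc=(acc<<6)|0x20=0x20
Byte[3]=AC: continuation. acc=(acc<<6)|0x2C=0x82C
Byte[4]=B9: continuation. acc=(acc<<6)|0x39=0x20B39
Completed: cp=U+20B39 (starts at byte 1)
Byte[5]=F0: 4-byte lead, need 3 cont bytes. acc=0x0
Byte[6]=AA: continuation. acc=(acc<<6)|0x2A=0x2A
Byte[7]=90: continuation. acc=(acc<<6)|0x10=0xA90
Byte[8]=83: continuation. acc=(acc<<6)|0x03=0x2A403
Completed: cp=U+2A403 (starts at byte 5)
Byte[9]=DD: 2-byte lead, need 1 cont bytes. acc=0x1D
Byte[10]=85: continuation. acc=(acc<<6)|0x05=0x745
Completed: cp=U+0745 (starts at byte 9)
Byte[11]=EF: 3-byte lead, need 2 cont bytes. acc=0xF
Byte[12]=A4: continuation. acc=(acc<<6)|0x24=0x3E4
Byte[13]=8E: continuation. acc=(acc<<6)|0x0E=0xF90E
Completed: cp=U+F90E (starts at byte 11)
Byte[14]=20: 1-byte ASCII. cp=U+0020
Byte[15]=E9: 3-byte lead, need 2 cont bytes. acc=0x9
Byte[16]=94: continuation. acc=(acc<<6)|0x14=0x254
Byte[17]=8A: continuation. acc=(acc<<6)|0x0A=0x950A
Completed: cp=U+950A (starts at byte 15)

Answer: 0 1 5 9 11 14 15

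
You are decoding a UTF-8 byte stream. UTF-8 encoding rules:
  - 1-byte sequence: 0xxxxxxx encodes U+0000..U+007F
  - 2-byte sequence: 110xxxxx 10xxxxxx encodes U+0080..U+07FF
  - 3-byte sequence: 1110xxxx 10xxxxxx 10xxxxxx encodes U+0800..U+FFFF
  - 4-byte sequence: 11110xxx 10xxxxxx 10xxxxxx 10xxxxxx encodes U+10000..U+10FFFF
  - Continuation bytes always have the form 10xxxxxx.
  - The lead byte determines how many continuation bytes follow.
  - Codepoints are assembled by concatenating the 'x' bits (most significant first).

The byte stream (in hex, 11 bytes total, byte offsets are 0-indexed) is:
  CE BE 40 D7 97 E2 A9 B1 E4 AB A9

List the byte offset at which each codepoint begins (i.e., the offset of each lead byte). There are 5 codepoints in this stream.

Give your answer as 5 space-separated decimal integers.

Byte[0]=CE: 2-byte lead, need 1 cont bytes. acc=0xE
Byte[1]=BE: continuation. acc=(acc<<6)|0x3E=0x3BE
Completed: cp=U+03BE (starts at byte 0)
Byte[2]=40: 1-byte ASCII. cp=U+0040
Byte[3]=D7: 2-byte lead, need 1 cont bytes. acc=0x17
Byte[4]=97: continuation. acc=(acc<<6)|0x17=0x5D7
Completed: cp=U+05D7 (starts at byte 3)
Byte[5]=E2: 3-byte lead, need 2 cont bytes. acc=0x2
Byte[6]=A9: continuation. acc=(acc<<6)|0x29=0xA9
Byte[7]=B1: continuation. acc=(acc<<6)|0x31=0x2A71
Completed: cp=U+2A71 (starts at byte 5)
Byte[8]=E4: 3-byte lead, need 2 cont bytes. acc=0x4
Byte[9]=AB: continuation. acc=(acc<<6)|0x2B=0x12B
Byte[10]=A9: continuation. acc=(acc<<6)|0x29=0x4AE9
Completed: cp=U+4AE9 (starts at byte 8)

Answer: 0 2 3 5 8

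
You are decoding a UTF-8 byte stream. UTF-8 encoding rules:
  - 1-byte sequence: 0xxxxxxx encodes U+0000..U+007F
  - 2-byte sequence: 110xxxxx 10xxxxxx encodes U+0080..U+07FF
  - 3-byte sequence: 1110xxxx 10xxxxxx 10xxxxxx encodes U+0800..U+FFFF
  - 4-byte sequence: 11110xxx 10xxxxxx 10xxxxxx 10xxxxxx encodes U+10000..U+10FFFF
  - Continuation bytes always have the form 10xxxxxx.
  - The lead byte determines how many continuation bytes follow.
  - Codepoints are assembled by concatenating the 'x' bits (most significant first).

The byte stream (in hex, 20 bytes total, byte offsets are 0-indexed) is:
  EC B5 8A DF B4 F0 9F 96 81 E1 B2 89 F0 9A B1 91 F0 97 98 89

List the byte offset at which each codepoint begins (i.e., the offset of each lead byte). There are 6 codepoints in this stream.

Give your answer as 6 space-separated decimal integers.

Answer: 0 3 5 9 12 16

Derivation:
Byte[0]=EC: 3-byte lead, need 2 cont bytes. acc=0xC
Byte[1]=B5: continuation. acc=(acc<<6)|0x35=0x335
Byte[2]=8A: continuation. acc=(acc<<6)|0x0A=0xCD4A
Completed: cp=U+CD4A (starts at byte 0)
Byte[3]=DF: 2-byte lead, need 1 cont bytes. acc=0x1F
Byte[4]=B4: continuation. acc=(acc<<6)|0x34=0x7F4
Completed: cp=U+07F4 (starts at byte 3)
Byte[5]=F0: 4-byte lead, need 3 cont bytes. acc=0x0
Byte[6]=9F: continuation. acc=(acc<<6)|0x1F=0x1F
Byte[7]=96: continuation. acc=(acc<<6)|0x16=0x7D6
Byte[8]=81: continuation. acc=(acc<<6)|0x01=0x1F581
Completed: cp=U+1F581 (starts at byte 5)
Byte[9]=E1: 3-byte lead, need 2 cont bytes. acc=0x1
Byte[10]=B2: continuation. acc=(acc<<6)|0x32=0x72
Byte[11]=89: continuation. acc=(acc<<6)|0x09=0x1C89
Completed: cp=U+1C89 (starts at byte 9)
Byte[12]=F0: 4-byte lead, need 3 cont bytes. acc=0x0
Byte[13]=9A: continuation. acc=(acc<<6)|0x1A=0x1A
Byte[14]=B1: continuation. acc=(acc<<6)|0x31=0x6B1
Byte[15]=91: continuation. acc=(acc<<6)|0x11=0x1AC51
Completed: cp=U+1AC51 (starts at byte 12)
Byte[16]=F0: 4-byte lead, need 3 cont bytes. acc=0x0
Byte[17]=97: continuation. acc=(acc<<6)|0x17=0x17
Byte[18]=98: continuation. acc=(acc<<6)|0x18=0x5D8
Byte[19]=89: continuation. acc=(acc<<6)|0x09=0x17609
Completed: cp=U+17609 (starts at byte 16)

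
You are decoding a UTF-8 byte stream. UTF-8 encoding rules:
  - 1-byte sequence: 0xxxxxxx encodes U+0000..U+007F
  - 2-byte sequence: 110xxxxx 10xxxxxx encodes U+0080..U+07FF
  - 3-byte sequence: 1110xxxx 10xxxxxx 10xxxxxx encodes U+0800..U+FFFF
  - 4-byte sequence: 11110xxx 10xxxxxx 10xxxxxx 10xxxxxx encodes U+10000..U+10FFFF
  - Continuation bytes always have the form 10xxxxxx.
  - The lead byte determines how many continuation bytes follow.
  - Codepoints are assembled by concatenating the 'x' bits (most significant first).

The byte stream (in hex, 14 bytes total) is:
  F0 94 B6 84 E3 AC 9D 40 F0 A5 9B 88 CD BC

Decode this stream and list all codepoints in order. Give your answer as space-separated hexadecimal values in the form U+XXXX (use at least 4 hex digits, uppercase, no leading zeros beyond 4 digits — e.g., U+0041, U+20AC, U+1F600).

Answer: U+14D84 U+3B1D U+0040 U+256C8 U+037C

Derivation:
Byte[0]=F0: 4-byte lead, need 3 cont bytes. acc=0x0
Byte[1]=94: continuation. acc=(acc<<6)|0x14=0x14
Byte[2]=B6: continuation. acc=(acc<<6)|0x36=0x536
Byte[3]=84: continuation. acc=(acc<<6)|0x04=0x14D84
Completed: cp=U+14D84 (starts at byte 0)
Byte[4]=E3: 3-byte lead, need 2 cont bytes. acc=0x3
Byte[5]=AC: continuation. acc=(acc<<6)|0x2C=0xEC
Byte[6]=9D: continuation. acc=(acc<<6)|0x1D=0x3B1D
Completed: cp=U+3B1D (starts at byte 4)
Byte[7]=40: 1-byte ASCII. cp=U+0040
Byte[8]=F0: 4-byte lead, need 3 cont bytes. acc=0x0
Byte[9]=A5: continuation. acc=(acc<<6)|0x25=0x25
Byte[10]=9B: continuation. acc=(acc<<6)|0x1B=0x95B
Byte[11]=88: continuation. acc=(acc<<6)|0x08=0x256C8
Completed: cp=U+256C8 (starts at byte 8)
Byte[12]=CD: 2-byte lead, need 1 cont bytes. acc=0xD
Byte[13]=BC: continuation. acc=(acc<<6)|0x3C=0x37C
Completed: cp=U+037C (starts at byte 12)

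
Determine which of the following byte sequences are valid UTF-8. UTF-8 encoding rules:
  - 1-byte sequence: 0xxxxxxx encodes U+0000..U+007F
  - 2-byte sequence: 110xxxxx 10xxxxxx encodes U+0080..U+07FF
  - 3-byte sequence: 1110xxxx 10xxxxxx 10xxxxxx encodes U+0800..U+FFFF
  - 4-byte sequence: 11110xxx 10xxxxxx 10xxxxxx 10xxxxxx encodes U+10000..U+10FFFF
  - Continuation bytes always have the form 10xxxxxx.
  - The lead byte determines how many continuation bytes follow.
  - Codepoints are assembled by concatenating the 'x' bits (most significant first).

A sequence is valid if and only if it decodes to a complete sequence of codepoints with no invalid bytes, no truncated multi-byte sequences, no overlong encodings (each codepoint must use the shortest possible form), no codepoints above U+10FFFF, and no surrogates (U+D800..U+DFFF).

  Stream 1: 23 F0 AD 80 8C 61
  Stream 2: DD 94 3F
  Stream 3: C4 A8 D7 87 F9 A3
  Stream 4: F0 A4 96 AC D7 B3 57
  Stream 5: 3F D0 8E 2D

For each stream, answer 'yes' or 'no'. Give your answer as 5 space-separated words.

Answer: yes yes no yes yes

Derivation:
Stream 1: decodes cleanly. VALID
Stream 2: decodes cleanly. VALID
Stream 3: error at byte offset 4. INVALID
Stream 4: decodes cleanly. VALID
Stream 5: decodes cleanly. VALID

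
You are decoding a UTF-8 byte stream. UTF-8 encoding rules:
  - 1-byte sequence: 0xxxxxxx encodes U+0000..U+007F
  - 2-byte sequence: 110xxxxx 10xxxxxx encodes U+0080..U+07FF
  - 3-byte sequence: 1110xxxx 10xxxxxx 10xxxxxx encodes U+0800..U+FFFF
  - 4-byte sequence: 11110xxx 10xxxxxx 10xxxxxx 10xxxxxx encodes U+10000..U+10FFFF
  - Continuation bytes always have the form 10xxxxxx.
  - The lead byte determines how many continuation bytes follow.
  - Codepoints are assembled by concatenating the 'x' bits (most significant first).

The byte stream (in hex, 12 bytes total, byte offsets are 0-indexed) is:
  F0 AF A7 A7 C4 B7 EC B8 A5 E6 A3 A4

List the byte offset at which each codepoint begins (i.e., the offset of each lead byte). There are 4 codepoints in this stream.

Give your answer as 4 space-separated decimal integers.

Byte[0]=F0: 4-byte lead, need 3 cont bytes. acc=0x0
Byte[1]=AF: continuation. acc=(acc<<6)|0x2F=0x2F
Byte[2]=A7: continuation. acc=(acc<<6)|0x27=0xBE7
Byte[3]=A7: continuation. acc=(acc<<6)|0x27=0x2F9E7
Completed: cp=U+2F9E7 (starts at byte 0)
Byte[4]=C4: 2-byte lead, need 1 cont bytes. acc=0x4
Byte[5]=B7: continuation. acc=(acc<<6)|0x37=0x137
Completed: cp=U+0137 (starts at byte 4)
Byte[6]=EC: 3-byte lead, need 2 cont bytes. acc=0xC
Byte[7]=B8: continuation. acc=(acc<<6)|0x38=0x338
Byte[8]=A5: continuation. acc=(acc<<6)|0x25=0xCE25
Completed: cp=U+CE25 (starts at byte 6)
Byte[9]=E6: 3-byte lead, need 2 cont bytes. acc=0x6
Byte[10]=A3: continuation. acc=(acc<<6)|0x23=0x1A3
Byte[11]=A4: continuation. acc=(acc<<6)|0x24=0x68E4
Completed: cp=U+68E4 (starts at byte 9)

Answer: 0 4 6 9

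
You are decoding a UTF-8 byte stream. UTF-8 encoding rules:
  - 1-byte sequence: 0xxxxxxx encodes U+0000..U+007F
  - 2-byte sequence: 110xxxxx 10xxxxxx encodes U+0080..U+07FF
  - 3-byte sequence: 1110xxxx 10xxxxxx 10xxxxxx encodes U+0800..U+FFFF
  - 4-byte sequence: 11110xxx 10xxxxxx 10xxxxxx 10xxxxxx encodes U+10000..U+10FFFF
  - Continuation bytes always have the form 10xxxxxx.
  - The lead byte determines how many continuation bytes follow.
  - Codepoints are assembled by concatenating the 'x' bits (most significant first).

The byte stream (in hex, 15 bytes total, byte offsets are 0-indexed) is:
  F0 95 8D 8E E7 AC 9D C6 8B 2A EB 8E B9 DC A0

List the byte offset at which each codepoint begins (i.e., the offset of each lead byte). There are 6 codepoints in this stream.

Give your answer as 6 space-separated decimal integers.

Byte[0]=F0: 4-byte lead, need 3 cont bytes. acc=0x0
Byte[1]=95: continuation. acc=(acc<<6)|0x15=0x15
Byte[2]=8D: continuation. acc=(acc<<6)|0x0D=0x54D
Byte[3]=8E: continuation. acc=(acc<<6)|0x0E=0x1534E
Completed: cp=U+1534E (starts at byte 0)
Byte[4]=E7: 3-byte lead, need 2 cont bytes. acc=0x7
Byte[5]=AC: continuation. acc=(acc<<6)|0x2C=0x1EC
Byte[6]=9D: continuation. acc=(acc<<6)|0x1D=0x7B1D
Completed: cp=U+7B1D (starts at byte 4)
Byte[7]=C6: 2-byte lead, need 1 cont bytes. acc=0x6
Byte[8]=8B: continuation. acc=(acc<<6)|0x0B=0x18B
Completed: cp=U+018B (starts at byte 7)
Byte[9]=2A: 1-byte ASCII. cp=U+002A
Byte[10]=EB: 3-byte lead, need 2 cont bytes. acc=0xB
Byte[11]=8E: continuation. acc=(acc<<6)|0x0E=0x2CE
Byte[12]=B9: continuation. acc=(acc<<6)|0x39=0xB3B9
Completed: cp=U+B3B9 (starts at byte 10)
Byte[13]=DC: 2-byte lead, need 1 cont bytes. acc=0x1C
Byte[14]=A0: continuation. acc=(acc<<6)|0x20=0x720
Completed: cp=U+0720 (starts at byte 13)

Answer: 0 4 7 9 10 13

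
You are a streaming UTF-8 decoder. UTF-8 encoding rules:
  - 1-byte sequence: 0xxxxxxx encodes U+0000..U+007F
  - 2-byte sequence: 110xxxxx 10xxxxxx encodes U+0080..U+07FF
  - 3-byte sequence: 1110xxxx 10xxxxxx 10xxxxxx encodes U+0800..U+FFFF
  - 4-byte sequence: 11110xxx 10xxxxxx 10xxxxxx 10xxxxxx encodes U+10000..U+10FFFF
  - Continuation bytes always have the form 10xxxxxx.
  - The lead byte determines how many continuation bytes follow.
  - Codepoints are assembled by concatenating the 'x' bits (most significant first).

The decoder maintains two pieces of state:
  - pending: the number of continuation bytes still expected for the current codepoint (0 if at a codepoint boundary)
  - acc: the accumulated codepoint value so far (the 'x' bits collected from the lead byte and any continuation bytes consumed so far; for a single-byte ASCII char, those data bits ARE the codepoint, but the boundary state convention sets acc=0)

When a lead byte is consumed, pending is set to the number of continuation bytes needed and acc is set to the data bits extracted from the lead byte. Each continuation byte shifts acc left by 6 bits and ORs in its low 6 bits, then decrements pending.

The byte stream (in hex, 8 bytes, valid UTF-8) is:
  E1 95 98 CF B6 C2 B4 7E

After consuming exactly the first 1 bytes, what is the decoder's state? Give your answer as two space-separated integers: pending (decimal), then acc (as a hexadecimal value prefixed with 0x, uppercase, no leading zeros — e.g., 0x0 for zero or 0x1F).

Answer: 2 0x1

Derivation:
Byte[0]=E1: 3-byte lead. pending=2, acc=0x1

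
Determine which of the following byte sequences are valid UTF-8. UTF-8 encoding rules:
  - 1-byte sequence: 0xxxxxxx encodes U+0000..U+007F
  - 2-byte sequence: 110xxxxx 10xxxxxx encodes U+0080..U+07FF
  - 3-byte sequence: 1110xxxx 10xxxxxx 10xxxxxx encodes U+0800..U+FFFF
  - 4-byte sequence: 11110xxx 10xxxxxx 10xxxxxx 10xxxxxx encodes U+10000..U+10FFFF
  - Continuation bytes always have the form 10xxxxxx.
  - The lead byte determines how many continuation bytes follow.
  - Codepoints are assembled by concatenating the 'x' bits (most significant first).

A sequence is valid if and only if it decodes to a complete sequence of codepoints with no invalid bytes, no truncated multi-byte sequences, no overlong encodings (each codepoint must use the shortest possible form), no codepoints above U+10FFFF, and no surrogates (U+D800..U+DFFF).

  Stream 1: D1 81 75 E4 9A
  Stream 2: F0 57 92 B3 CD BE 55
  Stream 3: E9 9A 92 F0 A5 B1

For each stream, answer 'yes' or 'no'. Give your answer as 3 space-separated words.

Answer: no no no

Derivation:
Stream 1: error at byte offset 5. INVALID
Stream 2: error at byte offset 1. INVALID
Stream 3: error at byte offset 6. INVALID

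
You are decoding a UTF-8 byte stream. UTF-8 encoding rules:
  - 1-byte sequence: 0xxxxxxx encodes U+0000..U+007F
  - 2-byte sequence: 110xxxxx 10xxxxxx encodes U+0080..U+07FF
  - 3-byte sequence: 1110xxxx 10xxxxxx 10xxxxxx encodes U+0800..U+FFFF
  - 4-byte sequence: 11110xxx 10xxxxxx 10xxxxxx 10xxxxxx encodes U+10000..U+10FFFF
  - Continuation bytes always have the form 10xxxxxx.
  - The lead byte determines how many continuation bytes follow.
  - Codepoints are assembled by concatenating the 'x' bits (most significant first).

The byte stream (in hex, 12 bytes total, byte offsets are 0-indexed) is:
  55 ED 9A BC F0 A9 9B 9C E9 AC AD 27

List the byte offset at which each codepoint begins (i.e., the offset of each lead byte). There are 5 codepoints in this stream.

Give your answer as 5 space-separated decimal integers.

Answer: 0 1 4 8 11

Derivation:
Byte[0]=55: 1-byte ASCII. cp=U+0055
Byte[1]=ED: 3-byte lead, need 2 cont bytes. acc=0xD
Byte[2]=9A: continuation. acc=(acc<<6)|0x1A=0x35A
Byte[3]=BC: continuation. acc=(acc<<6)|0x3C=0xD6BC
Completed: cp=U+D6BC (starts at byte 1)
Byte[4]=F0: 4-byte lead, need 3 cont bytes. acc=0x0
Byte[5]=A9: continuation. acc=(acc<<6)|0x29=0x29
Byte[6]=9B: continuation. acc=(acc<<6)|0x1B=0xA5B
Byte[7]=9C: continuation. acc=(acc<<6)|0x1C=0x296DC
Completed: cp=U+296DC (starts at byte 4)
Byte[8]=E9: 3-byte lead, need 2 cont bytes. acc=0x9
Byte[9]=AC: continuation. acc=(acc<<6)|0x2C=0x26C
Byte[10]=AD: continuation. acc=(acc<<6)|0x2D=0x9B2D
Completed: cp=U+9B2D (starts at byte 8)
Byte[11]=27: 1-byte ASCII. cp=U+0027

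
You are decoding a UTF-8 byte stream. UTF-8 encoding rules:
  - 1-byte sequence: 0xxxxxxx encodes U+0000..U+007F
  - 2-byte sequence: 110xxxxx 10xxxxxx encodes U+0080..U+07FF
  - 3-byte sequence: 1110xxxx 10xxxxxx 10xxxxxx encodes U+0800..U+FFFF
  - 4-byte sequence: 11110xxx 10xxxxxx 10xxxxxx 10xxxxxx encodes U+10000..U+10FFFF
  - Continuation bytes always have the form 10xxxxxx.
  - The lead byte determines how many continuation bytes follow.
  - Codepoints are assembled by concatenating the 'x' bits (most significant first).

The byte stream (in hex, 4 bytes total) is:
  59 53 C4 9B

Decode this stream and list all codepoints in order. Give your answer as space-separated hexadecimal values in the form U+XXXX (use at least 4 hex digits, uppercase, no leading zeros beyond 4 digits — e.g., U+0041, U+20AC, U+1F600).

Answer: U+0059 U+0053 U+011B

Derivation:
Byte[0]=59: 1-byte ASCII. cp=U+0059
Byte[1]=53: 1-byte ASCII. cp=U+0053
Byte[2]=C4: 2-byte lead, need 1 cont bytes. acc=0x4
Byte[3]=9B: continuation. acc=(acc<<6)|0x1B=0x11B
Completed: cp=U+011B (starts at byte 2)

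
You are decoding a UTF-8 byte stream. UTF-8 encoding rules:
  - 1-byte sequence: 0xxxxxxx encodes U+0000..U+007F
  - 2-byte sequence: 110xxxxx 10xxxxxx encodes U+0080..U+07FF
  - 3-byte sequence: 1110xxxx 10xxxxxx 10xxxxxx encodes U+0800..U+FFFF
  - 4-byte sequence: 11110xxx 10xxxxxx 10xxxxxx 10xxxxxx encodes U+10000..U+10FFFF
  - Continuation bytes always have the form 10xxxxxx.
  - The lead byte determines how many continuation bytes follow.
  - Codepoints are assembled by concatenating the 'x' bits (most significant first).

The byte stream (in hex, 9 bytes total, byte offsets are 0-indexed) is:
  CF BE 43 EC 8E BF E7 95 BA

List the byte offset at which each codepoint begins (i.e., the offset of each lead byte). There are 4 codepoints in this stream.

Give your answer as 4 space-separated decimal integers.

Answer: 0 2 3 6

Derivation:
Byte[0]=CF: 2-byte lead, need 1 cont bytes. acc=0xF
Byte[1]=BE: continuation. acc=(acc<<6)|0x3E=0x3FE
Completed: cp=U+03FE (starts at byte 0)
Byte[2]=43: 1-byte ASCII. cp=U+0043
Byte[3]=EC: 3-byte lead, need 2 cont bytes. acc=0xC
Byte[4]=8E: continuation. acc=(acc<<6)|0x0E=0x30E
Byte[5]=BF: continuation. acc=(acc<<6)|0x3F=0xC3BF
Completed: cp=U+C3BF (starts at byte 3)
Byte[6]=E7: 3-byte lead, need 2 cont bytes. acc=0x7
Byte[7]=95: continuation. acc=(acc<<6)|0x15=0x1D5
Byte[8]=BA: continuation. acc=(acc<<6)|0x3A=0x757A
Completed: cp=U+757A (starts at byte 6)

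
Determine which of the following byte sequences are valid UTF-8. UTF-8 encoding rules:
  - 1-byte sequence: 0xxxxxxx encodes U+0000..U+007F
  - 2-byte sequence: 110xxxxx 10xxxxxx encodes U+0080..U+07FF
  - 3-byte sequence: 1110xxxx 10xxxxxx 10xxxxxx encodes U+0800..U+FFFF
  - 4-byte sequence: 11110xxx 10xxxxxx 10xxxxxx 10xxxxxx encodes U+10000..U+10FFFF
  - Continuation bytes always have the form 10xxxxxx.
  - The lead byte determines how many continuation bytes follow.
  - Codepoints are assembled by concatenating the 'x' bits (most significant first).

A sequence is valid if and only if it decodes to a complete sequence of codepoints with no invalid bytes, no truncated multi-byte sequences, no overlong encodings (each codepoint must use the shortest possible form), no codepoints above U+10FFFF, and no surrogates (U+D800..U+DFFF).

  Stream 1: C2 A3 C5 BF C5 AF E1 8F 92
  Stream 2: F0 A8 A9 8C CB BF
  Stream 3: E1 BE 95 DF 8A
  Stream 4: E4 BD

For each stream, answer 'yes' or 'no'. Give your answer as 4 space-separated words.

Stream 1: decodes cleanly. VALID
Stream 2: decodes cleanly. VALID
Stream 3: decodes cleanly. VALID
Stream 4: error at byte offset 2. INVALID

Answer: yes yes yes no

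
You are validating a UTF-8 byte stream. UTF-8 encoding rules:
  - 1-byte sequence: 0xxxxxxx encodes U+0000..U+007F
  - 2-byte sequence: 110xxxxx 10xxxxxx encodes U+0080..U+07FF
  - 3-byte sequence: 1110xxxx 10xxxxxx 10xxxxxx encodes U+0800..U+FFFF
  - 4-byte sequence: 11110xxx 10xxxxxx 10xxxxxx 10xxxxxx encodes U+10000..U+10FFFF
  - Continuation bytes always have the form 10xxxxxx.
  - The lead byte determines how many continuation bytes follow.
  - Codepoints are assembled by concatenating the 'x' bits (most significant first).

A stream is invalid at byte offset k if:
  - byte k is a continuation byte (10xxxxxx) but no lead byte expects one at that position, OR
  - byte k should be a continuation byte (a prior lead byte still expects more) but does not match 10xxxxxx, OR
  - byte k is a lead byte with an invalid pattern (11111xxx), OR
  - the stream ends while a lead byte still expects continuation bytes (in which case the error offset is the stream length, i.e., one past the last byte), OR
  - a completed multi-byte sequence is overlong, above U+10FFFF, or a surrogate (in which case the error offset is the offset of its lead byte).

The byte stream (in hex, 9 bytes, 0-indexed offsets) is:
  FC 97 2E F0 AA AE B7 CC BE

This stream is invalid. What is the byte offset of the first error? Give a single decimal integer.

Byte[0]=FC: INVALID lead byte (not 0xxx/110x/1110/11110)

Answer: 0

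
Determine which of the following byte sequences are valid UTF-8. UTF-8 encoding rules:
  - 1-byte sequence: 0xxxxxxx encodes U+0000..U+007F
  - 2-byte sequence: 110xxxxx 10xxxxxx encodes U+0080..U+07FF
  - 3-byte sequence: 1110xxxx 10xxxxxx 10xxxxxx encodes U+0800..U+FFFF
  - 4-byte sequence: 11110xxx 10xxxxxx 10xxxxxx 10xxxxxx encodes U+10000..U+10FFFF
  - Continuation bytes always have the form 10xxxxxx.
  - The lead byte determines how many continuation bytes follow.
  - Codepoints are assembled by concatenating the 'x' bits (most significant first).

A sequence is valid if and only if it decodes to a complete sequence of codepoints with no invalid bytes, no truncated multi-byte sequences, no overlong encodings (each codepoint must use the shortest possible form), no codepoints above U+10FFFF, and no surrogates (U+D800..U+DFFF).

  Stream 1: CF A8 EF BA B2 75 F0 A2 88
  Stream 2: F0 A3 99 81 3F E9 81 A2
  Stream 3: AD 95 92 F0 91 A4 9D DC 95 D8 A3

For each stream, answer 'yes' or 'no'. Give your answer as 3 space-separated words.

Stream 1: error at byte offset 9. INVALID
Stream 2: decodes cleanly. VALID
Stream 3: error at byte offset 0. INVALID

Answer: no yes no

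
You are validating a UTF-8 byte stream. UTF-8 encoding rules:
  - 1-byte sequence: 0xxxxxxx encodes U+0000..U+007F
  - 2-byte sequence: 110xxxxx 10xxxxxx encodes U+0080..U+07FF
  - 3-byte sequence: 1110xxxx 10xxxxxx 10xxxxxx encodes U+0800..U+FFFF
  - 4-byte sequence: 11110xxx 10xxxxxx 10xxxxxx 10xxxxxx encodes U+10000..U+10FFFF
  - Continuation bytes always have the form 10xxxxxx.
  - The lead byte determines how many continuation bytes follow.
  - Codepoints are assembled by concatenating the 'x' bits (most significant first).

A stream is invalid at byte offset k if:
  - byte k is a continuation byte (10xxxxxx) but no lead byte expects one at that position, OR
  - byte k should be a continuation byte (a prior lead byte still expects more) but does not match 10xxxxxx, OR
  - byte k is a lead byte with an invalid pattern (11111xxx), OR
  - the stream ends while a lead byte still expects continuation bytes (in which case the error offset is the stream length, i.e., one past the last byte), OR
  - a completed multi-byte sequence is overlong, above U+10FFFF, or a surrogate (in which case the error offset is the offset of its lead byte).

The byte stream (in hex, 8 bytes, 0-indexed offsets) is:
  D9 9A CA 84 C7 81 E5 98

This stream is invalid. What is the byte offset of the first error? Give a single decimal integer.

Byte[0]=D9: 2-byte lead, need 1 cont bytes. acc=0x19
Byte[1]=9A: continuation. acc=(acc<<6)|0x1A=0x65A
Completed: cp=U+065A (starts at byte 0)
Byte[2]=CA: 2-byte lead, need 1 cont bytes. acc=0xA
Byte[3]=84: continuation. acc=(acc<<6)|0x04=0x284
Completed: cp=U+0284 (starts at byte 2)
Byte[4]=C7: 2-byte lead, need 1 cont bytes. acc=0x7
Byte[5]=81: continuation. acc=(acc<<6)|0x01=0x1C1
Completed: cp=U+01C1 (starts at byte 4)
Byte[6]=E5: 3-byte lead, need 2 cont bytes. acc=0x5
Byte[7]=98: continuation. acc=(acc<<6)|0x18=0x158
Byte[8]: stream ended, expected continuation. INVALID

Answer: 8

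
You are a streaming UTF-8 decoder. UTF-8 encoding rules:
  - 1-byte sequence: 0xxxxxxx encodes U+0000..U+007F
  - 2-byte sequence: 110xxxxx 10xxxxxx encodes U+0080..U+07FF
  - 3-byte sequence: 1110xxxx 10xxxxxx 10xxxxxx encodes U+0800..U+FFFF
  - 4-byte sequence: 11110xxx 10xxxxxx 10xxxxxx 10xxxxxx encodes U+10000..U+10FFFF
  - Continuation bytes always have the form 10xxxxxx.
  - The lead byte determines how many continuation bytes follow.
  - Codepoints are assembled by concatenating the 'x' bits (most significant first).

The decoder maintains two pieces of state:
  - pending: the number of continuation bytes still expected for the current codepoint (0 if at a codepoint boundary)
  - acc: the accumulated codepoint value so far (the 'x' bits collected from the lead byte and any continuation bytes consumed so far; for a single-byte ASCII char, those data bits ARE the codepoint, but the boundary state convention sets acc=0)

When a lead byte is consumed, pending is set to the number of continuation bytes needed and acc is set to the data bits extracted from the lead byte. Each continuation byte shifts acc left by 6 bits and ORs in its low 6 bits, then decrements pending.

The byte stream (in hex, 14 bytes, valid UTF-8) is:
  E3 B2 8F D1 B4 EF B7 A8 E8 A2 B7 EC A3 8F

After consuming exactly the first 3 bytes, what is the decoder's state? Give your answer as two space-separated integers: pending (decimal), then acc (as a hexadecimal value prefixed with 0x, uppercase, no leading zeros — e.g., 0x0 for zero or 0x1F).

Answer: 0 0x3C8F

Derivation:
Byte[0]=E3: 3-byte lead. pending=2, acc=0x3
Byte[1]=B2: continuation. acc=(acc<<6)|0x32=0xF2, pending=1
Byte[2]=8F: continuation. acc=(acc<<6)|0x0F=0x3C8F, pending=0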